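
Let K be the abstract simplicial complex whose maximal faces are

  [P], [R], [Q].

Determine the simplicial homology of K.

H_0 = Z^3.

Order the vertices as P < Q < R. Listing each simplex with vertices in this order, K has dimension 0 with simplices:

  0-simplices (3): P, Q, R

giving chain groups C_0 ≅ Z^3.

Reading off H_k = ker ∂_k / im ∂_{k+1}:

  H_0: rank C_0 − rank ∂_1 = 3 − 0 = 3, and there is no ∂_1, so H_0 = Z^3.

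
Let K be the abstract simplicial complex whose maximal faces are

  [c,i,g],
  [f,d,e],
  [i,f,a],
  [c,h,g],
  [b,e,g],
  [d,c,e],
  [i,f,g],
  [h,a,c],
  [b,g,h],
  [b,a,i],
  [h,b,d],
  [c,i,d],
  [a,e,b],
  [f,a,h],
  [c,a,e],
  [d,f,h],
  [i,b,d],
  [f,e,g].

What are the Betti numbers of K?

Order the vertices as a < b < c < d < e < f < g < h < i. Listing each simplex with vertices in this order, K has dimension 2 with simplices:

  0-simplices (9): a, b, c, d, e, f, g, h, i
  1-simplices (27): ab, ac, ae, af, ah, ai, bd, be, bg, bh, bi, cd, ce, cg, ch, ci, de, df, dh, di, ef, eg, fg, fh, fi, gh, gi
  2-simplices (18): abe, abi, ace, ach, afh, afi, bdh, bdi, beg, bgh, cde, cdi, cgh, cgi, def, dfh, efg, fgi

so the chain groups are C_0 ≅ Z^9, C_1 ≅ Z^27, C_2 ≅ Z^18.

∂_1: C_1 → C_0 maps an edge to its endpoints' difference, ∂[p,q] = q − p.
As a 9×27 matrix over Z this has rank 8, with invariant factors (1,1,1,1,1,1,1,1).

The boundary map ∂_2: C_2 → C_1 sends each 2-simplex [p,q,r] to [q,r] − [p,r] + [p,q]. For instance
  ∂bgh = gh − bh + bg,
  ∂cgh = gh − ch + cg.
This gives a 27×18 integer matrix of rank 17; reducing to Smith normal form yields diagonal entries (1,1,1,1,1,1,1,1,1,1,1,1,1,1,1,1,1).

From H_k ≅ ker(∂_k) / im(∂_{k+1}) we obtain:

  H_0: rank C_0 − rank ∂_1 = 9 − 8 = 1, and the invariant factors of ∂_1 are all 1, so H_0 ≅ Z.
  H_1: rank ker ∂_1 − rank ∂_2 = (27 − 8) − 17 = 2, and the invariant factors of ∂_2 are all 1, so H_1 ≅ Z^2.
  H_2: rank ker ∂_2 − rank ∂_3 = (18 − 17) − 0 = 1, and there is no ∂_3, so H_2 ≅ Z.

(K is a triangulation of the torus T^2.)

Hence the Betti numbers are b_0 = 1, b_1 = 2, b_2 = 1.

b_0 = 1, b_1 = 2, b_2 = 1.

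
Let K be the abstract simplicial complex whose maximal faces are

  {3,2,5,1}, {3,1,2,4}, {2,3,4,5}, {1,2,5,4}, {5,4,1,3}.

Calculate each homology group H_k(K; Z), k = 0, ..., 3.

H_0 = Z,  H_1 = 0,  H_2 = 0,  H_3 = Z.

Take the total order 1 < 2 < 3 < 4 < 5 on the vertex set. Then K (dimension 3) consists of the simplices:

  0-simplices (5): [1], [2], [3], [4], [5]
  1-simplices (10): [1,2], [1,3], [1,4], [1,5], [2,3], [2,4], [2,5], [3,4], [3,5], [4,5]
  2-simplices (10): [1,2,3], [1,2,4], [1,2,5], [1,3,4], [1,3,5], [1,4,5], [2,3,4], [2,3,5], [2,4,5], [3,4,5]
  3-simplices (5): [1,2,3,4], [1,2,3,5], [1,2,4,5], [1,3,4,5], [2,3,4,5]

so the chain groups are C_0 ≅ Z^5, C_1 ≅ Z^10, C_2 ≅ Z^10, C_3 ≅ Z^5.

Boundary ∂_1: C_1 → C_0 sends each edge [p,q] (with p < q) to q − p. For instance
  ∂[1,5] = [5] − [1].
As a 5×10 matrix over Z this has rank 4, with invariant factors (1,1,1,1).

The boundary map ∂_2: C_2 → C_1 acts by ∂[p,q,r] = [q,r] − [p,r] + [p,q]. For instance
  ∂[1,4,5] = [4,5] − [1,5] + [1,4],
  ∂[1,2,4] = [2,4] − [1,4] + [1,2].
The 10×10 boundary matrix has rank 6 and Smith normal form diag(1,1,1,1,1,1).

Boundary ∂_3: C_3 → C_2 sends each 3-simplex σ to the alternating sum Σ_i (−1)^i (σ with its i-th vertex removed). For instance
  ∂[2,3,4,5] = [3,4,5] − [2,4,5] + [2,3,5] − [2,3,4],
  ∂[1,3,4,5] = [3,4,5] − [1,4,5] + [1,3,5] − [1,3,4].
The 10×5 boundary matrix has rank 4 and Smith normal form diag(1,1,1,1).

From H_k ≅ ker(∂_k) / im(∂_{k+1}) we obtain:

  H_0: rank C_0 − rank ∂_1 = 5 − 4 = 1, and the invariant factors of ∂_1 are all 1, so H_0 = Z.
  H_1: rank ker ∂_1 − rank ∂_2 = (10 − 4) − 6 = 0, and the invariant factors of ∂_2 are all 1, so H_1 = 0.
  H_2: rank ker ∂_2 − rank ∂_3 = (10 − 6) − 4 = 0, and the invariant factors of ∂_3 are all 1, so H_2 = 0.
  H_3: rank ker ∂_3 − rank ∂_4 = (5 − 4) − 0 = 1, and there is no ∂_4, so H_3 = Z.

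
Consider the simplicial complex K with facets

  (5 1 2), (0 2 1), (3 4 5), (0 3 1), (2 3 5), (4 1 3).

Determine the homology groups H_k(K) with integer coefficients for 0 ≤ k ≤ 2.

Order the vertices as 0 < 1 < 2 < 3 < 4 < 5. Listing each simplex with vertices in this order, K has dimension 2 with simplices:

  0-simplices (6): [0], [1], [2], [3], [4], [5]
  1-simplices (12): [0,1], [0,2], [0,3], [1,2], [1,3], [1,4], [1,5], [2,3], [2,5], [3,4], [3,5], [4,5]
  2-simplices (6): [0,1,2], [0,1,3], [1,2,5], [1,3,4], [2,3,5], [3,4,5]

Hence C_0 ≅ Z^6, C_1 ≅ Z^12, C_2 ≅ Z^6.

∂_1: C_1 → C_0 maps an edge to its endpoints' difference, ∂[p,q] = q − p. For instance
  ∂[1,5] = [5] − [1].
As a 6×12 matrix over Z this has rank 5, with invariant factors (1,1,1,1,1).

∂_2: C_2 → C_1 maps a triangle to the signed sum of its edges. For instance
  ∂[2,3,5] = [3,5] − [2,5] + [2,3],
  ∂[0,1,2] = [1,2] − [0,2] + [0,1].
The resulting 12×6 matrix has rank 6, and its Smith normal form has invariant factors (1,1,1,1,1,1).

Reading off H_k = ker ∂_k / im ∂_{k+1}:

  H_0: rank C_0 − rank ∂_1 = 6 − 5 = 1, and the invariant factors of ∂_1 are all 1, so H_0 ≅ Z.
  H_1: rank ker ∂_1 − rank ∂_2 = (12 − 5) − 6 = 1, and the invariant factors of ∂_2 are all 1, so H_1 ≅ Z.
  H_2: rank ker ∂_2 − rank ∂_3 = (6 − 6) − 0 = 0, and there is no ∂_3, so H_2 ≅ 0.

As a check, the Euler characteristic is 6 − 12 + 6 = 0, which agrees with 1 − 1 + 0 = 0.

H_0 ≅ Z,  H_1 ≅ Z,  H_2 = 0.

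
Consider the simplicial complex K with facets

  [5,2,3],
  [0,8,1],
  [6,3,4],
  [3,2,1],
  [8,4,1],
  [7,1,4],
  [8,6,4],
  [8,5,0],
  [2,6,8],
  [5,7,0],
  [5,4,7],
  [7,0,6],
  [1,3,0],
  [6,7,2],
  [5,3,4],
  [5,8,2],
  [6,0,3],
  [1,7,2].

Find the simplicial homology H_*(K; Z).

H_0 = Z,  H_1 = Z^2,  H_2 = Z.

Order the vertices as 0 < 1 < 2 < 3 < 4 < 5 < 6 < 7 < 8. Listing each simplex with vertices in this order, K has dimension 2 with simplices:

  0-simplices (9): [0], [1], [2], [3], [4], [5], [6], [7], [8]
  1-simplices (27): (27 of them)
  2-simplices (18): [0,1,3], [0,1,8], [0,3,6], [0,5,7], [0,5,8], [0,6,7], [1,2,3], [1,2,7], [1,4,7], [1,4,8], [2,3,5], [2,5,8], [2,6,7], [2,6,8], [3,4,5], [3,4,6], [4,5,7], [4,6,8]

giving chain groups C_0 ≅ Z^9, C_1 ≅ Z^27, C_2 ≅ Z^18.

Boundary ∂_1: C_1 → C_0 is given by ∂[p,q] = [q] − [p].
This gives a 9×27 integer matrix of rank 8; reducing to Smith normal form yields diagonal entries (1,1,1,1,1,1,1,1).

∂_2: C_2 → C_1 sends each 2-simplex [p,q,r] to [q,r] − [p,r] + [p,q]. For instance
  ∂[1,4,7] = [4,7] − [1,7] + [1,4],
  ∂[0,5,7] = [5,7] − [0,7] + [0,5].
The 27×18 boundary matrix has rank 17 and Smith normal form diag(1,1,1,1,1,1,1,1,1,1,1,1,1,1,1,1,1).

Computing H_k = (kernel of ∂_k) / (image of ∂_{k+1}):

  H_0: rank C_0 − rank ∂_1 = 9 − 8 = 1, and the invariant factors of ∂_1 are all 1, so H_0 = Z.
  H_1: rank ker ∂_1 − rank ∂_2 = (27 − 8) − 17 = 2, and the invariant factors of ∂_2 are all 1, so H_1 = Z^2.
  H_2: rank ker ∂_2 − rank ∂_3 = (18 − 17) − 0 = 1, and there is no ∂_3, so H_2 = Z.

As a check, the Euler characteristic is 9 − 27 + 18 = 0, which agrees with 1 − 2 + 1 = 0.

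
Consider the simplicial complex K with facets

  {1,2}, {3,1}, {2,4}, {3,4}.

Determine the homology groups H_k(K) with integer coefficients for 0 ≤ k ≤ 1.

H_0 = Z,  H_1 = Z.

Order the vertices as 1 < 2 < 3 < 4. Listing each simplex with vertices in this order, K has dimension 1 with simplices:

  0-simplices (4): [1], [2], [3], [4]
  1-simplices (4): [1,2], [1,3], [2,4], [3,4]

so the chain groups are C_0 ≅ Z^4, C_1 ≅ Z^4.

Boundary ∂_1: C_1 → C_0 sends each edge [p,q] (with p < q) to q − p. For instance
  ∂[2,4] = [4] − [2].
The 4×4 boundary matrix has rank 3 and Smith normal form diag(1,1,1).

Now H_k = ker ∂_k / im ∂_{k+1}, so:

  H_0: rank C_0 − rank ∂_1 = 4 − 3 = 1, and the invariant factors of ∂_1 are all 1, so H_0 = Z.
  H_1: rank ker ∂_1 − rank ∂_2 = (4 − 3) − 0 = 1, and there is no ∂_2, so H_1 = Z.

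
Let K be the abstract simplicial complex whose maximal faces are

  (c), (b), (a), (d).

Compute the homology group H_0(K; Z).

We work with the vertex ordering a < b < c < d. The simplices of K, each written with vertices in increasing order, are:

  0-simplices (4): a, b, c, d

so the chain groups are C_0 ≅ Z^4.

Computing H_k = (kernel of ∂_k) / (image of ∂_{k+1}):

  H_0: rank C_0 − rank ∂_1 = 4 − 0 = 4, and there is no ∂_1, so H_0 ≅ Z^4.

H_0 ≅ Z^4.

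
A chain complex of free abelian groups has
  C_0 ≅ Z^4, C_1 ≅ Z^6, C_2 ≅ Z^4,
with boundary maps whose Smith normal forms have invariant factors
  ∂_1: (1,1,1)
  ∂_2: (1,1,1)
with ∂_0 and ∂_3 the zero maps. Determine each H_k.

H_0: b_0 = 4 − 0 − 3 = 1; torsion from ∂_1 factors > 1: none. So H_0 ≅ Z.
H_1: b_1 = 6 − 3 − 3 = 0; torsion from ∂_2 factors > 1: none. So H_1 ≅ 0.
H_2: b_2 = 4 − 3 − 0 = 1; torsion from ∂_3 factors > 1: none. So H_2 ≅ Z.

H_0 ≅ Z,  H_1 = 0,  H_2 ≅ Z.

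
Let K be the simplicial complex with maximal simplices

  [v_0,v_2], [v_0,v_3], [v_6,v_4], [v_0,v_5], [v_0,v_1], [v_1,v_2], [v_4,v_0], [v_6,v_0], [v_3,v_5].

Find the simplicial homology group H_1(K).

H_1 = Z^3.

K has 7 vertices, 9 edges.
rank ∂_1 = 6, rank ∂_2 = 0 ⇒ b_1 = 9 − 6 − 0 = 3. So H_1 ≅ Z^3.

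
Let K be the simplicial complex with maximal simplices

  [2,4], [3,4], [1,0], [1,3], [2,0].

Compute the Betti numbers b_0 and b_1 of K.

b_0 = 1, b_1 = 1.

Fix the vertex order 0 < 1 < 2 < 3 < 4 and write every simplex with vertices in increasing order. Then dim K = 1 and the simplices of K are:

  0-simplices (5): [0], [1], [2], [3], [4]
  1-simplices (5): [0,1], [0,2], [1,3], [2,4], [3,4]

giving chain groups C_0 ≅ Z^5, C_1 ≅ Z^5.

∂_1: C_1 → C_0 is given by ∂[p,q] = [q] − [p].
The resulting 5×5 matrix has rank 4, and its Smith normal form has invariant factors (1,1,1,1).

Computing H_k = (kernel of ∂_k) / (image of ∂_{k+1}):

  H_0: rank C_0 − rank ∂_1 = 5 − 4 = 1, and the invariant factors of ∂_1 are all 1, so H_0 ≅ Z.
  H_1: rank ker ∂_1 − rank ∂_2 = (5 − 4) − 0 = 1, and there is no ∂_2, so H_1 ≅ Z.

As a check, the Euler characteristic is 5 − 5 = 0, which agrees with 1 − 1 = 0.
(K is a triangulation of the circle S^1.)

Hence the Betti numbers are b_0 = 1, b_1 = 1.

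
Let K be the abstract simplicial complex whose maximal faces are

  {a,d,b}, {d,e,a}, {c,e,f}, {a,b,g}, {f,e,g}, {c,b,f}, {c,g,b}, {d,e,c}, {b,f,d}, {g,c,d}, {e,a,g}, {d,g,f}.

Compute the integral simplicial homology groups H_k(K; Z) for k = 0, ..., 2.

H_0 = Z,  H_1 = Z_2,  H_2 = 0.

Order the vertices as a < b < c < d < e < f < g. Listing each simplex with vertices in this order, K has dimension 2 with simplices:

  0-simplices (7): a, b, c, d, e, f, g
  1-simplices (18): ab, ad, ae, ag, bc, bd, bf, bg, cd, ce, cf, cg, de, df, dg, ef, eg, fg
  2-simplices (12): abd, abg, ade, aeg, bcf, bcg, bdf, cde, cdg, cef, dfg, efg

so the chain groups are C_0 ≅ Z^7, C_1 ≅ Z^18, C_2 ≅ Z^12.

∂_1: C_1 → C_0 sends each edge [p,q] (with p < q) to q − p.
As a 7×18 matrix over Z this has rank 6, with invariant factors (1,1,1,1,1,1).

∂_2: C_2 → C_1 maps a triangle to the signed sum of its edges. For instance
  ∂dfg = fg − dg + df,
  ∂ade = de − ae + ad.
As a 18×12 matrix over Z this has rank 12, with invariant factors (1,1,1,1,1,1,1,1,1,1,1,2).

From H_k ≅ ker(∂_k) / im(∂_{k+1}) we obtain:

  H_0: rank C_0 − rank ∂_1 = 7 − 6 = 1, and the invariant factors of ∂_1 are all 1, so H_0 = Z.
  H_1: rank ker ∂_1 − rank ∂_2 = (18 − 6) − 12 = 0, and ∂_2 has invariant factor 2 > 1, so H_1 = Z_2.
  H_2: rank ker ∂_2 − rank ∂_3 = (12 − 12) − 0 = 0, and there is no ∂_3, so H_2 = 0.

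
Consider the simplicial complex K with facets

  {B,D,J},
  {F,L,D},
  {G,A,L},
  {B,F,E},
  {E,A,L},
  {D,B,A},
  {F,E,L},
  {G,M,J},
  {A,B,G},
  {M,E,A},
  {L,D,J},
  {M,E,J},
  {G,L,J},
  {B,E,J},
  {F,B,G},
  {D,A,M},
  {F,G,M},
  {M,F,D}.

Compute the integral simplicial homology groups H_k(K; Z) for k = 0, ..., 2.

H_0 = Z,  H_1 = Z^2,  H_2 = Z.

Order the vertices as A < B < D < E < F < G < J < L < M. Listing each simplex with vertices in this order, K has dimension 2 with simplices:

  0-simplices (9): A, B, D, E, F, G, J, L, M
  1-simplices (27): AB, AD, AE, AG, AL, AM, BD, BE, BF, BG, BJ, DF, DJ, DL, DM, EF, EJ, EL, EM, FG, FL, FM, GJ, GL, GM, JL, JM
  2-simplices (18): ABD, ABG, ADM, AEL, AEM, AGL, BDJ, BEF, BEJ, BFG, DFL, DFM, DJL, EFL, EJM, FGM, GJL, GJM

so the chain groups are C_0 ≅ Z^9, C_1 ≅ Z^27, C_2 ≅ Z^18.

∂_1: C_1 → C_0 maps an edge to its endpoints' difference, ∂[p,q] = q − p.
This gives a 9×27 integer matrix of rank 8; reducing to Smith normal form yields diagonal entries (1,1,1,1,1,1,1,1).

Boundary ∂_2: C_2 → C_1 maps a triangle to the signed sum of its edges. For instance
  ∂ADM = DM − AM + AD,
  ∂BEJ = EJ − BJ + BE.
The 27×18 boundary matrix has rank 17 and Smith normal form diag(1,1,1,1,1,1,1,1,1,1,1,1,1,1,1,1,1).

Now H_k = ker ∂_k / im ∂_{k+1}, so:

  H_0: rank C_0 − rank ∂_1 = 9 − 8 = 1, and the invariant factors of ∂_1 are all 1, so H_0 ≅ Z.
  H_1: rank ker ∂_1 − rank ∂_2 = (27 − 8) − 17 = 2, and the invariant factors of ∂_2 are all 1, so H_1 ≅ Z^2.
  H_2: rank ker ∂_2 − rank ∂_3 = (18 − 17) − 0 = 1, and there is no ∂_3, so H_2 ≅ Z.

As a check, the Euler characteristic is 9 − 27 + 18 = 0, which agrees with 1 − 2 + 1 = 0.
(K is a triangulation of the torus T^2.)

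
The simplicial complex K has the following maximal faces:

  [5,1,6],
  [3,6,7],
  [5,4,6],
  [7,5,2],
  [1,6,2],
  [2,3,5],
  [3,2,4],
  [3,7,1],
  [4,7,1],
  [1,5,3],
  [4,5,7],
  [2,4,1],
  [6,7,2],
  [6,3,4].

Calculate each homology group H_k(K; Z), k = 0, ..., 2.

We work with the vertex ordering 1 < 2 < 3 < 4 < 5 < 6 < 7. The simplices of K, each written with vertices in increasing order, are:

  0-simplices (7): [1], [2], [3], [4], [5], [6], [7]
  1-simplices (21): [1,2], [1,3], [1,4], [1,5], [1,6], [1,7], [2,3], [2,4], [2,5], [2,6], [2,7], [3,4], [3,5], [3,6], [3,7], [4,5], [4,6], [4,7], [5,6], [5,7], [6,7]
  2-simplices (14): [1,2,4], [1,2,6], [1,3,5], [1,3,7], [1,4,7], [1,5,6], [2,3,4], [2,3,5], [2,5,7], [2,6,7], [3,4,6], [3,6,7], [4,5,6], [4,5,7]

Hence C_0 ≅ Z^7, C_1 ≅ Z^21, C_2 ≅ Z^14.

The boundary map ∂_1: C_1 → C_0 sends each edge [p,q] (with p < q) to q − p. For instance
  ∂[2,4] = [4] − [2].
This gives a 7×21 integer matrix of rank 6; reducing to Smith normal form yields diagonal entries (1,1,1,1,1,1).

Boundary ∂_2: C_2 → C_1 sends each 2-simplex [p,q,r] to [q,r] − [p,r] + [p,q]. For instance
  ∂[1,2,6] = [2,6] − [1,6] + [1,2],
  ∂[2,5,7] = [5,7] − [2,7] + [2,5].
This gives a 21×14 integer matrix of rank 13; reducing to Smith normal form yields diagonal entries (1,1,1,1,1,1,1,1,1,1,1,1,1).

From H_k ≅ ker(∂_k) / im(∂_{k+1}) we obtain:

  H_0: rank C_0 − rank ∂_1 = 7 − 6 = 1, and the invariant factors of ∂_1 are all 1, so H_0 ≅ Z.
  H_1: rank ker ∂_1 − rank ∂_2 = (21 − 6) − 13 = 2, and the invariant factors of ∂_2 are all 1, so H_1 ≅ Z^2.
  H_2: rank ker ∂_2 − rank ∂_3 = (14 − 13) − 0 = 1, and there is no ∂_3, so H_2 ≅ Z.

H_0 ≅ Z,  H_1 ≅ Z^2,  H_2 ≅ Z.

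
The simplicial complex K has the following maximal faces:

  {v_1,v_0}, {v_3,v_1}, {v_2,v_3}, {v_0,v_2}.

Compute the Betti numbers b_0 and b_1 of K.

Take the total order v_0 < v_1 < v_2 < v_3 on the vertex set. Then K (dimension 1) consists of the simplices:

  0-simplices (4): [v_0], [v_1], [v_2], [v_3]
  1-simplices (4): [v_0,v_1], [v_0,v_2], [v_1,v_3], [v_2,v_3]

giving chain groups C_0 ≅ Z^4, C_1 ≅ Z^4.

The boundary map ∂_1: C_1 → C_0 maps an edge to its endpoints' difference, ∂[p,q] = q − p.
This gives a 4×4 integer matrix of rank 3; reducing to Smith normal form yields diagonal entries (1,1,1).

From H_k ≅ ker(∂_k) / im(∂_{k+1}) we obtain:

  H_0: rank C_0 − rank ∂_1 = 4 − 3 = 1, and the invariant factors of ∂_1 are all 1, so H_0 ≅ Z.
  H_1: rank ker ∂_1 − rank ∂_2 = (4 − 3) − 0 = 1, and there is no ∂_2, so H_1 ≅ Z.

As a check, the Euler characteristic is 4 − 4 = 0, which agrees with 1 − 1 = 0.

Hence the Betti numbers are b_0 = 1, b_1 = 1.

b_0 = 1, b_1 = 1.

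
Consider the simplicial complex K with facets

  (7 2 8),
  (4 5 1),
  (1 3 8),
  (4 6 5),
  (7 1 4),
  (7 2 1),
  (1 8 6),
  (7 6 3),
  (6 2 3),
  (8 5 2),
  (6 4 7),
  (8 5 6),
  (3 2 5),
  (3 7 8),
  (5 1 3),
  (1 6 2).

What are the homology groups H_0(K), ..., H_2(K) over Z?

H_0 ≅ Z,  H_1 ≅ Z^2,  H_2 ≅ Z.

Order the vertices as 1 < 2 < 3 < 4 < 5 < 6 < 7 < 8. Listing each simplex with vertices in this order, K has dimension 2 with simplices:

  0-simplices (8): [1], [2], [3], [4], [5], [6], [7], [8]
  1-simplices (24): (24 of them)
  2-simplices (16): [1,2,6], [1,2,7], [1,3,5], [1,3,8], [1,4,5], [1,4,7], [1,6,8], [2,3,5], [2,3,6], [2,5,8], [2,7,8], [3,6,7], [3,7,8], [4,5,6], [4,6,7], [5,6,8]

giving chain groups C_0 ≅ Z^8, C_1 ≅ Z^24, C_2 ≅ Z^16.

Boundary ∂_1: C_1 → C_0 is given by ∂[p,q] = [q] − [p]. For instance
  ∂[1,8] = [8] − [1].
The resulting 8×24 matrix has rank 7, and its Smith normal form has invariant factors (1,1,1,1,1,1,1).

∂_2: C_2 → C_1 acts by ∂[p,q,r] = [q,r] − [p,r] + [p,q]. For instance
  ∂[1,4,5] = [4,5] − [1,5] + [1,4],
  ∂[2,7,8] = [7,8] − [2,8] + [2,7].
As a 24×16 matrix over Z this has rank 15, with invariant factors (1,1,1,1,1,1,1,1,1,1,1,1,1,1,1).

Computing H_k = (kernel of ∂_k) / (image of ∂_{k+1}):

  H_0: rank C_0 − rank ∂_1 = 8 − 7 = 1, and the invariant factors of ∂_1 are all 1, so H_0 ≅ Z.
  H_1: rank ker ∂_1 − rank ∂_2 = (24 − 7) − 15 = 2, and the invariant factors of ∂_2 are all 1, so H_1 ≅ Z^2.
  H_2: rank ker ∂_2 − rank ∂_3 = (16 − 15) − 0 = 1, and there is no ∂_3, so H_2 ≅ Z.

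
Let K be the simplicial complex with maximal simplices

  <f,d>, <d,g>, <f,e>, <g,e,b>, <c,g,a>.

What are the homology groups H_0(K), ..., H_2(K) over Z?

Take the total order a < b < c < d < e < f < g on the vertex set. Then K (dimension 2) consists of the simplices:

  0-simplices (7): a, b, c, d, e, f, g
  1-simplices (9): ac, ag, be, bg, cg, df, dg, ef, eg
  2-simplices (2): acg, beg

Hence C_0 ≅ Z^7, C_1 ≅ Z^9, C_2 ≅ Z^2.

Boundary ∂_1: C_1 → C_0 is given by ∂[p,q] = [q] − [p].
As a 7×9 matrix over Z this has rank 6, with invariant factors (1,1,1,1,1,1).

Boundary ∂_2: C_2 → C_1 maps a triangle to the signed sum of its edges. For instance
  ∂beg = eg − bg + be,
  ∂acg = cg − ag + ac.
The 9×2 boundary matrix has rank 2 and Smith normal form diag(1,1).

From H_k ≅ ker(∂_k) / im(∂_{k+1}) we obtain:

  H_0: rank C_0 − rank ∂_1 = 7 − 6 = 1, and the invariant factors of ∂_1 are all 1, so H_0 = Z.
  H_1: rank ker ∂_1 − rank ∂_2 = (9 − 6) − 2 = 1, and the invariant factors of ∂_2 are all 1, so H_1 = Z.
  H_2: rank ker ∂_2 − rank ∂_3 = (2 − 2) − 0 = 0, and there is no ∂_3, so H_2 = 0.

H_0 = Z,  H_1 = Z,  H_2 = 0.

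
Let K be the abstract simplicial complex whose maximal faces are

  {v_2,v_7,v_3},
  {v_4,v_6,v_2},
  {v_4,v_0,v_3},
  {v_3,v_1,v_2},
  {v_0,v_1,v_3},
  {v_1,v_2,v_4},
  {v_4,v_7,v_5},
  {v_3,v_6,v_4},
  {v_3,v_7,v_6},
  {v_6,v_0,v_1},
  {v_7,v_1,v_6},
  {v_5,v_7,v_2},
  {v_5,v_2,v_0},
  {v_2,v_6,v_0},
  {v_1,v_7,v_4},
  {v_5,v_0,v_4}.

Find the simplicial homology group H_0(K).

Fix the vertex order v_0 < v_1 < v_2 < v_3 < v_4 < v_5 < v_6 < v_7 and write every simplex with vertices in increasing order. Then dim K = 2 and the simplices of K are:

  0-simplices (8): [v_0], [v_1], [v_2], [v_3], [v_4], [v_5], [v_6], [v_7]
  1-simplices (24): (24 of them)
  2-simplices (16): (16 of them)

Hence C_0 ≅ Z^8, C_1 ≅ Z^24, C_2 ≅ Z^16.

The boundary map ∂_1: C_1 → C_0 is given by ∂[p,q] = [q] − [p].
The resulting 8×24 matrix has rank 7, and its Smith normal form has invariant factors (1,1,1,1,1,1,1).

∂_2: C_2 → C_1 maps a triangle to the signed sum of its edges. For instance
  ∂[v_0,v_2,v_6] = [v_2,v_6] − [v_0,v_6] + [v_0,v_2],
  ∂[v_1,v_2,v_4] = [v_2,v_4] − [v_1,v_4] + [v_1,v_2].
As a 24×16 matrix over Z this has rank 15, with invariant factors (1,1,1,1,1,1,1,1,1,1,1,1,1,1,1).

From H_k ≅ ker(∂_k) / im(∂_{k+1}) we obtain:

  H_0: rank C_0 − rank ∂_1 = 8 − 7 = 1, and the invariant factors of ∂_1 are all 1, so H_0 = Z.

(K is a triangulation of the torus T^2.)

H_0 = Z.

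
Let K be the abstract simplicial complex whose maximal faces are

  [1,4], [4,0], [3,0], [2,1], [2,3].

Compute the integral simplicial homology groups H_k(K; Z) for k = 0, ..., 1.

Fix the vertex order 0 < 1 < 2 < 3 < 4 and write every simplex with vertices in increasing order. Then dim K = 1 and the simplices of K are:

  0-simplices (5): [0], [1], [2], [3], [4]
  1-simplices (5): [0,3], [0,4], [1,2], [1,4], [2,3]

so the chain groups are C_0 ≅ Z^5, C_1 ≅ Z^5.

The boundary map ∂_1: C_1 → C_0 sends each edge [p,q] (with p < q) to q − p.
The resulting 5×5 matrix has rank 4, and its Smith normal form has invariant factors (1,1,1,1).

Computing H_k = (kernel of ∂_k) / (image of ∂_{k+1}):

  H_0: rank C_0 − rank ∂_1 = 5 − 4 = 1, and the invariant factors of ∂_1 are all 1, so H_0 ≅ Z.
  H_1: rank ker ∂_1 − rank ∂_2 = (5 − 4) − 0 = 1, and there is no ∂_2, so H_1 ≅ Z.

As a check, the Euler characteristic is 5 − 5 = 0, which agrees with 1 − 1 = 0.

H_0 = Z,  H_1 = Z.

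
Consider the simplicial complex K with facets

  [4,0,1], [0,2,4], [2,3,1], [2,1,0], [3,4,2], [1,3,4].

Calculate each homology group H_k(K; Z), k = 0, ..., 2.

K has 5 vertices, 9 edges, 6 triangles.
rank ∂_0 = 0, rank ∂_1 = 4 ⇒ b_0 = 5 − 0 − 4 = 1; all invariant factors of ∂_1 are 1 so no torsion. So H_0 ≅ Z.
rank ∂_1 = 4, rank ∂_2 = 5 ⇒ b_1 = 9 − 4 − 5 = 0; all invariant factors of ∂_2 are 1 so no torsion. So H_1 ≅ 0.
rank ∂_2 = 5, rank ∂_3 = 0 ⇒ b_2 = 6 − 5 − 0 = 1. So H_2 ≅ Z.

H_0 ≅ Z,  H_1 = 0,  H_2 ≅ Z.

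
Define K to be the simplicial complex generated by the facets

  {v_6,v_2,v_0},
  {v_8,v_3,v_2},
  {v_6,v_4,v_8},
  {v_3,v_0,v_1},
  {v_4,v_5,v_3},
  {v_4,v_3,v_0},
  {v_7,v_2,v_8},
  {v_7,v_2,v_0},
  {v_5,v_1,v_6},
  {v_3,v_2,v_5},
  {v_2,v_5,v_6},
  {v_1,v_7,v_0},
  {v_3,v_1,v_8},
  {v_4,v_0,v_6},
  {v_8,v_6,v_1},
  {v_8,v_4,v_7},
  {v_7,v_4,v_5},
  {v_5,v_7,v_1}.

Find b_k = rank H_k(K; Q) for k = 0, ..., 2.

b_0 = 1, b_1 = 2, b_2 = 1.

Fix the vertex order v_0 < v_1 < v_2 < v_3 < v_4 < v_5 < v_6 < v_7 < v_8 and write every simplex with vertices in increasing order. Then dim K = 2 and the simplices of K are:

  0-simplices (9): [v_0], [v_1], [v_2], [v_3], [v_4], [v_5], [v_6], [v_7], [v_8]
  1-simplices (27): (27 of them)
  2-simplices (18): (18 of them)

giving chain groups C_0 ≅ Z^9, C_1 ≅ Z^27, C_2 ≅ Z^18.

∂_1: C_1 → C_0 is given by ∂[p,q] = [q] − [p]. For instance
  ∂[v_1,v_5] = [v_5] − [v_1].
The 9×27 boundary matrix has rank 8 and Smith normal form diag(1,1,1,1,1,1,1,1).

∂_2: C_2 → C_1 maps a triangle to the signed sum of its edges. For instance
  ∂[v_2,v_3,v_8] = [v_3,v_8] − [v_2,v_8] + [v_2,v_3],
  ∂[v_1,v_5,v_6] = [v_5,v_6] − [v_1,v_6] + [v_1,v_5].
As a 27×18 matrix over Z this has rank 17, with invariant factors (1,1,1,1,1,1,1,1,1,1,1,1,1,1,1,1,1).

Reading off H_k = ker ∂_k / im ∂_{k+1}:

  H_0: rank C_0 − rank ∂_1 = 9 − 8 = 1, and the invariant factors of ∂_1 are all 1, so H_0 = Z.
  H_1: rank ker ∂_1 − rank ∂_2 = (27 − 8) − 17 = 2, and the invariant factors of ∂_2 are all 1, so H_1 = Z^2.
  H_2: rank ker ∂_2 − rank ∂_3 = (18 − 17) − 0 = 1, and there is no ∂_3, so H_2 = Z.

(K is a triangulation of the torus T^2.)

Hence the Betti numbers are b_0 = 1, b_1 = 2, b_2 = 1.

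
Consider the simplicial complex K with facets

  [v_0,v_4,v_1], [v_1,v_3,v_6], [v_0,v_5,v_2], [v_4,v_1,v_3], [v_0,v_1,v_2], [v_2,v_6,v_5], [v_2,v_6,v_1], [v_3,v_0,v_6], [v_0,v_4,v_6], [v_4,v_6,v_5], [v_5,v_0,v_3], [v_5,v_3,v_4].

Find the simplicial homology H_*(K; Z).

H_0 = Z,  H_1 = Z/2Z,  H_2 = 0.

Fix the vertex order v_0 < v_1 < v_2 < v_3 < v_4 < v_5 < v_6 and write every simplex with vertices in increasing order. Then dim K = 2 and the simplices of K are:

  0-simplices (7): [v_0], [v_1], [v_2], [v_3], [v_4], [v_5], [v_6]
  1-simplices (18): (18 of them)
  2-simplices (12): (12 of them)

so the chain groups are C_0 ≅ Z^7, C_1 ≅ Z^18, C_2 ≅ Z^12.

∂_1: C_1 → C_0 maps an edge to its endpoints' difference, ∂[p,q] = q − p.
The resulting 7×18 matrix has rank 6, and its Smith normal form has invariant factors (1,1,1,1,1,1).

∂_2: C_2 → C_1 sends each 2-simplex [p,q,r] to [q,r] − [p,r] + [p,q]. For instance
  ∂[v_0,v_1,v_2] = [v_1,v_2] − [v_0,v_2] + [v_0,v_1],
  ∂[v_1,v_3,v_6] = [v_3,v_6] − [v_1,v_6] + [v_1,v_3].
This gives a 18×12 integer matrix of rank 12; reducing to Smith normal form yields diagonal entries (1,1,1,1,1,1,1,1,1,1,1,2).

Computing H_k = (kernel of ∂_k) / (image of ∂_{k+1}):

  H_0: rank C_0 − rank ∂_1 = 7 − 6 = 1, and the invariant factors of ∂_1 are all 1, so H_0 ≅ Z.
  H_1: rank ker ∂_1 − rank ∂_2 = (18 − 6) − 12 = 0, and ∂_2 has invariant factor 2 > 1, so H_1 ≅ Z/2Z.
  H_2: rank ker ∂_2 − rank ∂_3 = (12 − 12) − 0 = 0, and there is no ∂_3, so H_2 ≅ 0.

(K is a triangulation of the real projective plane RP^2.)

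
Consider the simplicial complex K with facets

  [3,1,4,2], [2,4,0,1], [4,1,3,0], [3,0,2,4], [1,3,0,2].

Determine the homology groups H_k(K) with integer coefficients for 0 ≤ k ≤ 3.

Take the total order 0 < 1 < 2 < 3 < 4 on the vertex set. Then K (dimension 3) consists of the simplices:

  0-simplices (5): [0], [1], [2], [3], [4]
  1-simplices (10): [0,1], [0,2], [0,3], [0,4], [1,2], [1,3], [1,4], [2,3], [2,4], [3,4]
  2-simplices (10): [0,1,2], [0,1,3], [0,1,4], [0,2,3], [0,2,4], [0,3,4], [1,2,3], [1,2,4], [1,3,4], [2,3,4]
  3-simplices (5): [0,1,2,3], [0,1,2,4], [0,1,3,4], [0,2,3,4], [1,2,3,4]

so the chain groups are C_0 ≅ Z^5, C_1 ≅ Z^10, C_2 ≅ Z^10, C_3 ≅ Z^5.

Boundary ∂_1: C_1 → C_0 maps an edge to its endpoints' difference, ∂[p,q] = q − p.
As a 5×10 matrix over Z this has rank 4, with invariant factors (1,1,1,1).

The boundary map ∂_2: C_2 → C_1 acts by ∂[p,q,r] = [q,r] − [p,r] + [p,q]. For instance
  ∂[2,3,4] = [3,4] − [2,4] + [2,3],
  ∂[0,1,3] = [1,3] − [0,3] + [0,1].
This gives a 10×10 integer matrix of rank 6; reducing to Smith normal form yields diagonal entries (1,1,1,1,1,1).

The boundary map ∂_3: C_3 → C_2 sends each 3-simplex σ to the alternating sum Σ_i (−1)^i (σ with its i-th vertex removed). For instance
  ∂[0,1,2,4] = [1,2,4] − [0,2,4] + [0,1,4] − [0,1,2],
  ∂[1,2,3,4] = [2,3,4] − [1,3,4] + [1,2,4] − [1,2,3].
The resulting 10×5 matrix has rank 4, and its Smith normal form has invariant factors (1,1,1,1).

Now H_k = ker ∂_k / im ∂_{k+1}, so:

  H_0: rank C_0 − rank ∂_1 = 5 − 4 = 1, and the invariant factors of ∂_1 are all 1, so H_0 = Z.
  H_1: rank ker ∂_1 − rank ∂_2 = (10 − 4) − 6 = 0, and the invariant factors of ∂_2 are all 1, so H_1 = 0.
  H_2: rank ker ∂_2 − rank ∂_3 = (10 − 6) − 4 = 0, and the invariant factors of ∂_3 are all 1, so H_2 = 0.
  H_3: rank ker ∂_3 − rank ∂_4 = (5 − 4) − 0 = 1, and there is no ∂_4, so H_3 = Z.

As a check, the Euler characteristic is 5 − 10 + 10 − 5 = 0, which agrees with 1 − 0 + 0 − 1 = 0.

H_0 = Z,  H_1 = 0,  H_2 = 0,  H_3 = Z.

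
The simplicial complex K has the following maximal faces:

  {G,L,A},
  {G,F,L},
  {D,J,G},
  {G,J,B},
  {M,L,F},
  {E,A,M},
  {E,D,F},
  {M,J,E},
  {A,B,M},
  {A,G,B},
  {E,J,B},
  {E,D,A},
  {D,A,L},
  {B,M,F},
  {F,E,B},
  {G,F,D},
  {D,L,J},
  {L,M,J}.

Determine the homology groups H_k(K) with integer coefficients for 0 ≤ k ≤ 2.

H_0 ≅ Z,  H_1 ≅ Z ⊕ Z/2,  H_2 = 0.

We work with the vertex ordering A < B < D < E < F < G < J < L < M. The simplices of K, each written with vertices in increasing order, are:

  0-simplices (9): A, B, D, E, F, G, J, L, M
  1-simplices (27): AB, AD, AE, AG, AL, AM, BE, BF, BG, BJ, BM, DE, DF, DG, DJ, DL, EF, EJ, EM, FG, FL, FM, GJ, GL, JL, JM, LM
  2-simplices (18): ABG, ABM, ADE, ADL, AEM, AGL, BEF, BEJ, BFM, BGJ, DEF, DFG, DGJ, DJL, EJM, FGL, FLM, JLM

Hence C_0 ≅ Z^9, C_1 ≅ Z^27, C_2 ≅ Z^18.

∂_1: C_1 → C_0 is given by ∂[p,q] = [q] − [p].
The 9×27 boundary matrix has rank 8 and Smith normal form diag(1,1,1,1,1,1,1,1).

∂_2: C_2 → C_1 maps a triangle to the signed sum of its edges. For instance
  ∂DEF = EF − DF + DE,
  ∂AEM = EM − AM + AE.
This gives a 27×18 integer matrix of rank 18; reducing to Smith normal form yields diagonal entries (1,1,1,1,1,1,1,1,1,1,1,1,1,1,1,1,1,2).

Reading off H_k = ker ∂_k / im ∂_{k+1}:

  H_0: rank C_0 − rank ∂_1 = 9 − 8 = 1, and the invariant factors of ∂_1 are all 1, so H_0 ≅ Z.
  H_1: rank ker ∂_1 − rank ∂_2 = (27 − 8) − 18 = 1, and ∂_2 has invariant factor 2 > 1, so H_1 ≅ Z ⊕ Z/2.
  H_2: rank ker ∂_2 − rank ∂_3 = (18 − 18) − 0 = 0, and there is no ∂_3, so H_2 ≅ 0.

(K is a triangulation of the Klein bottle.)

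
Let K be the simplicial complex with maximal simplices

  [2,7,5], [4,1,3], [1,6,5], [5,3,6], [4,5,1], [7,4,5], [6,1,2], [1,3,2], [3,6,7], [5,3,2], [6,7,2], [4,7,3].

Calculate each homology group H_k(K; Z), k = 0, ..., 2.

We work with the vertex ordering 1 < 2 < 3 < 4 < 5 < 6 < 7. The simplices of K, each written with vertices in increasing order, are:

  0-simplices (7): [1], [2], [3], [4], [5], [6], [7]
  1-simplices (18): [1,2], [1,3], [1,4], [1,5], [1,6], [2,3], [2,5], [2,6], [2,7], [3,4], [3,5], [3,6], [3,7], [4,5], [4,7], [5,6], [5,7], [6,7]
  2-simplices (12): [1,2,3], [1,2,6], [1,3,4], [1,4,5], [1,5,6], [2,3,5], [2,5,7], [2,6,7], [3,4,7], [3,5,6], [3,6,7], [4,5,7]

giving chain groups C_0 ≅ Z^7, C_1 ≅ Z^18, C_2 ≅ Z^12.

The boundary map ∂_1: C_1 → C_0 maps an edge to its endpoints' difference, ∂[p,q] = q − p. For instance
  ∂[2,6] = [6] − [2].
The 7×18 boundary matrix has rank 6 and Smith normal form diag(1,1,1,1,1,1).

∂_2: C_2 → C_1 maps a triangle to the signed sum of its edges. For instance
  ∂[4,5,7] = [5,7] − [4,7] + [4,5],
  ∂[1,2,3] = [2,3] − [1,3] + [1,2].
As a 18×12 matrix over Z this has rank 12, with invariant factors (1,1,1,1,1,1,1,1,1,1,1,2).

Reading off H_k = ker ∂_k / im ∂_{k+1}:

  H_0: rank C_0 − rank ∂_1 = 7 − 6 = 1, and the invariant factors of ∂_1 are all 1, so H_0 = Z.
  H_1: rank ker ∂_1 − rank ∂_2 = (18 − 6) − 12 = 0, and ∂_2 has invariant factor 2 > 1, so H_1 = Z/2.
  H_2: rank ker ∂_2 − rank ∂_3 = (12 − 12) − 0 = 0, and there is no ∂_3, so H_2 = 0.

(K is a triangulation of the real projective plane RP^2.)

H_0 = Z,  H_1 = Z/2,  H_2 = 0.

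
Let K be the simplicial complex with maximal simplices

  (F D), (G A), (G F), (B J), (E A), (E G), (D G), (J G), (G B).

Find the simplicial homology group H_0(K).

K has 7 vertices, 9 edges.
rank ∂_0 = 0, rank ∂_1 = 6 ⇒ b_0 = 7 − 0 − 6 = 1; all invariant factors of ∂_1 are 1 so no torsion. So H_0 ≅ Z.

H_0 ≅ Z.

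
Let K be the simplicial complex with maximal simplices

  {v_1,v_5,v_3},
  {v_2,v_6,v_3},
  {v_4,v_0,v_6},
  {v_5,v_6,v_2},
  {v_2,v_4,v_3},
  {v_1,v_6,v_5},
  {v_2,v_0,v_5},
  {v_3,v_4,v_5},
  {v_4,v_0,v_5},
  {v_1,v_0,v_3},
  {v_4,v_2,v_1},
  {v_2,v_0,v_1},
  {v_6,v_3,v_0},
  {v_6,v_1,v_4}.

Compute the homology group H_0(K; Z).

H_0 = Z.

Take the total order v_0 < v_1 < v_2 < v_3 < v_4 < v_5 < v_6 on the vertex set. Then K (dimension 2) consists of the simplices:

  0-simplices (7): [v_0], [v_1], [v_2], [v_3], [v_4], [v_5], [v_6]
  1-simplices (21): (21 of them)
  2-simplices (14): (14 of them)

so the chain groups are C_0 ≅ Z^7, C_1 ≅ Z^21, C_2 ≅ Z^14.

∂_1: C_1 → C_0 is given by ∂[p,q] = [q] − [p].
The resulting 7×21 matrix has rank 6, and its Smith normal form has invariant factors (1,1,1,1,1,1).

Boundary ∂_2: C_2 → C_1 maps a triangle to the signed sum of its edges. For instance
  ∂[v_2,v_5,v_6] = [v_5,v_6] − [v_2,v_6] + [v_2,v_5],
  ∂[v_2,v_3,v_6] = [v_3,v_6] − [v_2,v_6] + [v_2,v_3].
This gives a 21×14 integer matrix of rank 13; reducing to Smith normal form yields diagonal entries (1,1,1,1,1,1,1,1,1,1,1,1,1).

From H_k ≅ ker(∂_k) / im(∂_{k+1}) we obtain:

  H_0: rank C_0 − rank ∂_1 = 7 − 6 = 1, and the invariant factors of ∂_1 are all 1, so H_0 = Z.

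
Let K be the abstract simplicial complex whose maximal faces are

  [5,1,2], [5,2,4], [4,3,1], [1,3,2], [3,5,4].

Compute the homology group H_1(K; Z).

K has 5 vertices, 10 edges, 5 triangles.
rank ∂_1 = 4, rank ∂_2 = 5 ⇒ b_1 = 10 − 4 − 5 = 1; all invariant factors of ∂_2 are 1 so no torsion. So H_1 = Z.

H_1 ≅ Z.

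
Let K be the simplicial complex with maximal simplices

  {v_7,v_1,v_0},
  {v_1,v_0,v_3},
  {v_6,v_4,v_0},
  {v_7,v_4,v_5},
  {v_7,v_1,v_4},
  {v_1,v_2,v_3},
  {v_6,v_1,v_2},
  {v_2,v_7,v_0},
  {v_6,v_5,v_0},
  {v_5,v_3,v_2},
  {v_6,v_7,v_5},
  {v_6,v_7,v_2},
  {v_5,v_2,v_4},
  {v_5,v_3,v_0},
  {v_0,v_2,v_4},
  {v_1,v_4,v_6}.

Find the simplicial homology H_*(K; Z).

H_0 = Z,  H_1 = Z^2,  H_2 = Z.

Order the vertices as v_0 < v_1 < v_2 < v_3 < v_4 < v_5 < v_6 < v_7. Listing each simplex with vertices in this order, K has dimension 2 with simplices:

  0-simplices (8): [v_0], [v_1], [v_2], [v_3], [v_4], [v_5], [v_6], [v_7]
  1-simplices (24): (24 of them)
  2-simplices (16): (16 of them)

giving chain groups C_0 ≅ Z^8, C_1 ≅ Z^24, C_2 ≅ Z^16.

The boundary map ∂_1: C_1 → C_0 is given by ∂[p,q] = [q] − [p].
This gives a 8×24 integer matrix of rank 7; reducing to Smith normal form yields diagonal entries (1,1,1,1,1,1,1).

The boundary map ∂_2: C_2 → C_1 sends each 2-simplex [p,q,r] to [q,r] − [p,r] + [p,q]. For instance
  ∂[v_0,v_5,v_6] = [v_5,v_6] − [v_0,v_6] + [v_0,v_5],
  ∂[v_5,v_6,v_7] = [v_6,v_7] − [v_5,v_7] + [v_5,v_6].
This gives a 24×16 integer matrix of rank 15; reducing to Smith normal form yields diagonal entries (1,1,1,1,1,1,1,1,1,1,1,1,1,1,1).

Reading off H_k = ker ∂_k / im ∂_{k+1}:

  H_0: rank C_0 − rank ∂_1 = 8 − 7 = 1, and the invariant factors of ∂_1 are all 1, so H_0 ≅ Z.
  H_1: rank ker ∂_1 − rank ∂_2 = (24 − 7) − 15 = 2, and the invariant factors of ∂_2 are all 1, so H_1 ≅ Z^2.
  H_2: rank ker ∂_2 − rank ∂_3 = (16 − 15) − 0 = 1, and there is no ∂_3, so H_2 ≅ Z.

(K is a triangulation of the torus T^2.)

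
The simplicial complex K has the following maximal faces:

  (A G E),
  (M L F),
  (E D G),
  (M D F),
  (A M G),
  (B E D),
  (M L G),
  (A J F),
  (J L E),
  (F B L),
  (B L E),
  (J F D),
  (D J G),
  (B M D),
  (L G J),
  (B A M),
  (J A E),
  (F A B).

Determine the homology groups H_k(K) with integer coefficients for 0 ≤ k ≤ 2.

H_0 ≅ Z,  H_1 ≅ Z ⊕ Z/2Z,  H_2 = 0.

Fix the vertex order A < B < D < E < F < G < J < L < M and write every simplex with vertices in increasing order. Then dim K = 2 and the simplices of K are:

  0-simplices (9): A, B, D, E, F, G, J, L, M
  1-simplices (27): AB, AE, AF, AG, AJ, AM, BD, BE, BF, BL, BM, DE, DF, DG, DJ, DM, EG, EJ, EL, FJ, FL, FM, GJ, GL, GM, JL, LM
  2-simplices (18): ABF, ABM, AEG, AEJ, AFJ, AGM, BDE, BDM, BEL, BFL, DEG, DFJ, DFM, DGJ, EJL, FLM, GJL, GLM

so the chain groups are C_0 ≅ Z^9, C_1 ≅ Z^27, C_2 ≅ Z^18.

∂_1: C_1 → C_0 sends each edge [p,q] (with p < q) to q − p. For instance
  ∂FJ = J − F.
This gives a 9×27 integer matrix of rank 8; reducing to Smith normal form yields diagonal entries (1,1,1,1,1,1,1,1).

The boundary map ∂_2: C_2 → C_1 sends each 2-simplex [p,q,r] to [q,r] − [p,r] + [p,q]. For instance
  ∂AGM = GM − AM + AG,
  ∂AFJ = FJ − AJ + AF.
The 27×18 boundary matrix has rank 18 and Smith normal form diag(1,1,1,1,1,1,1,1,1,1,1,1,1,1,1,1,1,2).

Reading off H_k = ker ∂_k / im ∂_{k+1}:

  H_0: rank C_0 − rank ∂_1 = 9 − 8 = 1, and the invariant factors of ∂_1 are all 1, so H_0 ≅ Z.
  H_1: rank ker ∂_1 − rank ∂_2 = (27 − 8) − 18 = 1, and ∂_2 has invariant factor 2 > 1, so H_1 ≅ Z ⊕ Z/2Z.
  H_2: rank ker ∂_2 − rank ∂_3 = (18 − 18) − 0 = 0, and there is no ∂_3, so H_2 ≅ 0.

(K is a triangulation of the Klein bottle.)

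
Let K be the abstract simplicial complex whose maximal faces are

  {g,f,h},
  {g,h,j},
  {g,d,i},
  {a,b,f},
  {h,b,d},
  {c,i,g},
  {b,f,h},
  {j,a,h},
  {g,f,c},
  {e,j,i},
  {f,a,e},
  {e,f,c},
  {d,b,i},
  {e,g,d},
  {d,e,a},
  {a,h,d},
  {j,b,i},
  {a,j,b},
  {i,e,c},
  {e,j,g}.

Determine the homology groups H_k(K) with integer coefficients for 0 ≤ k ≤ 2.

H_0 ≅ Z,  H_1 ≅ Z ⊕ Z/2,  H_2 = 0.

Order the vertices as a < b < c < d < e < f < g < h < i < j. Listing each simplex with vertices in this order, K has dimension 2 with simplices:

  0-simplices (10): a, b, c, d, e, f, g, h, i, j
  1-simplices (30): ab, ad, ae, af, ah, aj, bd, bf, bh, bi, bj, ce, cf, cg, ci, de, dg, dh, di, ef, eg, ei, ej, fg, fh, gh, gi, gj, hj, ij
  2-simplices (20): abf, abj, ade, adh, aef, ahj, bdh, bdi, bfh, bij, cef, cei, cfg, cgi, deg, dgi, egj, eij, fgh, ghj

so the chain groups are C_0 ≅ Z^10, C_1 ≅ Z^30, C_2 ≅ Z^20.

Boundary ∂_1: C_1 → C_0 is given by ∂[p,q] = [q] − [p]. For instance
  ∂bi = i − b.
The resulting 10×30 matrix has rank 9, and its Smith normal form has invariant factors (1,1,1,1,1,1,1,1,1).

∂_2: C_2 → C_1 maps a triangle to the signed sum of its edges. For instance
  ∂eij = ij − ej + ei,
  ∂fgh = gh − fh + fg.
This gives a 30×20 integer matrix of rank 20; reducing to Smith normal form yields diagonal entries (1,1,1,1,1,1,1,1,1,1,1,1,1,1,1,1,1,1,1,2).

Reading off H_k = ker ∂_k / im ∂_{k+1}:

  H_0: rank C_0 − rank ∂_1 = 10 − 9 = 1, and the invariant factors of ∂_1 are all 1, so H_0 ≅ Z.
  H_1: rank ker ∂_1 − rank ∂_2 = (30 − 9) − 20 = 1, and ∂_2 has invariant factor 2 > 1, so H_1 ≅ Z ⊕ Z/2.
  H_2: rank ker ∂_2 − rank ∂_3 = (20 − 20) − 0 = 0, and there is no ∂_3, so H_2 ≅ 0.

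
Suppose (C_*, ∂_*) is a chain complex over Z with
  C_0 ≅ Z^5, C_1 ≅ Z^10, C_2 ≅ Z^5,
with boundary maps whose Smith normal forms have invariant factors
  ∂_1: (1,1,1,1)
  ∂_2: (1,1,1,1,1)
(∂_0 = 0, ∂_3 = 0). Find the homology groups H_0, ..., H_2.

H_0 = Z,  H_1 = Z,  H_2 = 0.

H_0: b_0 = 5 − 0 − 4 = 1; torsion from ∂_1 factors > 1: none. So H_0 = Z.
H_1: b_1 = 10 − 4 − 5 = 1; torsion from ∂_2 factors > 1: none. So H_1 = Z.
H_2: b_2 = 5 − 5 − 0 = 0; torsion from ∂_3 factors > 1: none. So H_2 = 0.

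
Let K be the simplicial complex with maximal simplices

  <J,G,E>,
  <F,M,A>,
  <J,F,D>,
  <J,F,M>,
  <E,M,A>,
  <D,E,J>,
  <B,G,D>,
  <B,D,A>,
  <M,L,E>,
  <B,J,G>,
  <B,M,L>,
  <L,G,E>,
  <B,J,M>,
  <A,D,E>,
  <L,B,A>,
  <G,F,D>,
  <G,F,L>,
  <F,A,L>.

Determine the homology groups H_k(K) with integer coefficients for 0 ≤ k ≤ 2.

K has 9 vertices, 27 edges, 18 triangles.
rank ∂_0 = 0, rank ∂_1 = 8 ⇒ b_0 = 9 − 0 − 8 = 1; all invariant factors of ∂_1 are 1 so no torsion. So H_0 ≅ Z.
rank ∂_1 = 8, rank ∂_2 = 18 ⇒ b_1 = 27 − 8 − 18 = 1; ∂_2 has invariant factor(s) [2] giving torsion. So H_1 ≅ Z ⊕ Z/2.
rank ∂_2 = 18, rank ∂_3 = 0 ⇒ b_2 = 18 − 18 − 0 = 0. So H_2 ≅ 0.

H_0 ≅ Z,  H_1 ≅ Z ⊕ Z/2,  H_2 = 0.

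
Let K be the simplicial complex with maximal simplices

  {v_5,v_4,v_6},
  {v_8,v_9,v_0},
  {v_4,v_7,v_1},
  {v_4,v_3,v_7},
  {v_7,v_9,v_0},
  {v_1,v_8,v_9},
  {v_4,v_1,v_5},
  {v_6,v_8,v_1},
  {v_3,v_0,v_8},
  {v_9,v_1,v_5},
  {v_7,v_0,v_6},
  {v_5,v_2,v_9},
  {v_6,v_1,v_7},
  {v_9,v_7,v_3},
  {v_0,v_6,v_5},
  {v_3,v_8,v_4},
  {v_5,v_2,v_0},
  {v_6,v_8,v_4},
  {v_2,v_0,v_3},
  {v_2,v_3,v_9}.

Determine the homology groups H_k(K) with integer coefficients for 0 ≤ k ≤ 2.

Order the vertices as v_0 < v_1 < v_2 < v_3 < v_4 < v_5 < v_6 < v_7 < v_8 < v_9. Listing each simplex with vertices in this order, K has dimension 2 with simplices:

  0-simplices (10): [v_0], [v_1], [v_2], [v_3], [v_4], [v_5], [v_6], [v_7], [v_8], [v_9]
  1-simplices (30): (30 of them)
  2-simplices (20): (20 of them)

so the chain groups are C_0 ≅ Z^10, C_1 ≅ Z^30, C_2 ≅ Z^20.

∂_1: C_1 → C_0 sends each edge [p,q] (with p < q) to q − p. For instance
  ∂[v_0,v_6] = [v_6] − [v_0].
The resulting 10×30 matrix has rank 9, and its Smith normal form has invariant factors (1,1,1,1,1,1,1,1,1).

The boundary map ∂_2: C_2 → C_1 sends each 2-simplex [p,q,r] to [q,r] − [p,r] + [p,q]. For instance
  ∂[v_4,v_5,v_6] = [v_5,v_6] − [v_4,v_6] + [v_4,v_5],
  ∂[v_4,v_6,v_8] = [v_6,v_8] − [v_4,v_8] + [v_4,v_6].
As a 30×20 matrix over Z this has rank 20, with invariant factors (1,1,1,1,1,1,1,1,1,1,1,1,1,1,1,1,1,1,1,2).

Reading off H_k = ker ∂_k / im ∂_{k+1}:

  H_0: rank C_0 − rank ∂_1 = 10 − 9 = 1, and the invariant factors of ∂_1 are all 1, so H_0 ≅ Z.
  H_1: rank ker ∂_1 − rank ∂_2 = (30 − 9) − 20 = 1, and ∂_2 has invariant factor 2 > 1, so H_1 ≅ Z ⊕ Z/2.
  H_2: rank ker ∂_2 − rank ∂_3 = (20 − 20) − 0 = 0, and there is no ∂_3, so H_2 ≅ 0.

As a check, the Euler characteristic is 10 − 30 + 20 = 0, which agrees with 1 − 1 + 0 = 0.

H_0 = Z,  H_1 = Z ⊕ Z/2,  H_2 = 0.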